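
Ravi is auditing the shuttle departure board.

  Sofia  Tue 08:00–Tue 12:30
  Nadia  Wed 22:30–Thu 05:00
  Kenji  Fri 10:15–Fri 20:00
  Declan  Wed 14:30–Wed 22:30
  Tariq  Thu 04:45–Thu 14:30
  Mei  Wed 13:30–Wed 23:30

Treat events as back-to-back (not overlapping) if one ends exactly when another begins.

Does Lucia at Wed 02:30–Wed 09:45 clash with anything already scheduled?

Sofia: ends Tue 12:30 at or before Lucia starts Wed 02:30 → clear.
Mei: starts Wed 13:30 at or after Lucia ends Wed 09:45 → clear.
Declan: starts Wed 14:30 at or after Lucia ends Wed 09:45 → clear.
Nadia: starts Wed 22:30 at or after Lucia ends Wed 09:45 → clear.
Tariq: starts Thu 04:45 at or after Lucia ends Wed 09:45 → clear.
Kenji: starts Fri 10:15 at or after Lucia ends Wed 09:45 → clear.

No — it doesn't clash with anything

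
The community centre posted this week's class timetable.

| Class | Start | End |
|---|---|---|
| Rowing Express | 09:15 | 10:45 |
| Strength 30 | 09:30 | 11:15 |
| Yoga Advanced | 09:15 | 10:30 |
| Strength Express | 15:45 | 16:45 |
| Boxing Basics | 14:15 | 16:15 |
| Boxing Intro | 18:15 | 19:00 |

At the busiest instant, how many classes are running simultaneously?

3

Sweep the timeline, counting +1 at each start and −1 at each end (ends before starts at a tie):
09:15 start Rowing Express → 1
09:15 start Yoga Advanced → 2
09:30 start Strength 30 → 3
10:30 end Yoga Advanced → 2
10:45 end Rowing Express → 1
11:15 end Strength 30 → 0
14:15 start Boxing Basics → 1
15:45 start Strength Express → 2
16:15 end Boxing Basics → 1
16:45 end Strength Express → 0
18:15 start Boxing Intro → 1
19:00 end Boxing Intro → 0
Peak is 3, at 09:30 (Rowing Express, Strength 30, Yoga Advanced).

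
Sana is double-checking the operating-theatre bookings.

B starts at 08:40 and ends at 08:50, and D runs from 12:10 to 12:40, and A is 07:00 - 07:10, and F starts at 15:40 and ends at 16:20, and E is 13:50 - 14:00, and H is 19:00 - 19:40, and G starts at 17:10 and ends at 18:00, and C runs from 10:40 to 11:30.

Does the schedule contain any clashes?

No

Sorted by start: A, B, C, D, E, F, G, H.
B starts after A ends, so A has no further overlaps.
C starts after B ends, so B has no further overlaps.
D starts after C ends, so C has no further overlaps.
E starts after D ends, so D has no further overlaps.
F starts after E ends, so E has no further overlaps.
G starts after F ends, so F has no further overlaps.
H starts after G ends.
Every pair is clear; the schedule has no overlaps.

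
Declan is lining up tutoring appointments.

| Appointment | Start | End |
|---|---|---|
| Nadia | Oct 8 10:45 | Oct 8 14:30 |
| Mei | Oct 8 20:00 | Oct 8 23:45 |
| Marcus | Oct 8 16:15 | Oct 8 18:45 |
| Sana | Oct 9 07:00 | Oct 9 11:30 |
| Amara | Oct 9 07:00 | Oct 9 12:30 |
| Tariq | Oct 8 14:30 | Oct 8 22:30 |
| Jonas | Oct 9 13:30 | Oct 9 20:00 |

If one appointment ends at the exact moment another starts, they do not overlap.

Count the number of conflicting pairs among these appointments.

3

Two intervals overlap when each starts before the other ends.
Sorted by start: Nadia, Tariq, Marcus, Mei, Sana, Amara, Jonas.
Tariq starts exactly when Nadia ends (back-to-back, no overlap); Nadia is clear from here.
Marcus starts before Tariq ends → Tariq and Marcus overlap.
Mei starts before Tariq ends → Tariq and Mei overlap.
Sana starts after Tariq ends; Tariq is clear from here.
Mei starts after Marcus ends; Marcus is clear from here.
Sana starts after Mei ends; Mei is clear from here.
Amara starts before Sana ends → Sana and Amara overlap.
Jonas starts after Sana ends.
Jonas starts after Amara ends.
Overlapping pairs: Amara & Sana, Marcus & Tariq, Mei & Tariq — 3 in total.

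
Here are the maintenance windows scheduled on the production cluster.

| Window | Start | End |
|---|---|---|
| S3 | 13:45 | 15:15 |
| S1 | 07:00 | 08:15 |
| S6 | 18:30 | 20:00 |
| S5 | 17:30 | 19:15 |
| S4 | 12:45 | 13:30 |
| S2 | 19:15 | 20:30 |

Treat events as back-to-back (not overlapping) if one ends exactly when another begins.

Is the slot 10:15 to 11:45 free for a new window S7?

Yes — the slot is free

S1: ends 08:15 at or before S7 starts 10:15 → clear.
S4: starts 12:45 at or after S7 ends 11:45 → clear.
S3: starts 13:45 at or after S7 ends 11:45 → clear.
S5: starts 17:30 at or after S7 ends 11:45 → clear.
S6: starts 18:30 at or after S7 ends 11:45 → clear.
S2: starts 19:15 at or after S7 ends 11:45 → clear.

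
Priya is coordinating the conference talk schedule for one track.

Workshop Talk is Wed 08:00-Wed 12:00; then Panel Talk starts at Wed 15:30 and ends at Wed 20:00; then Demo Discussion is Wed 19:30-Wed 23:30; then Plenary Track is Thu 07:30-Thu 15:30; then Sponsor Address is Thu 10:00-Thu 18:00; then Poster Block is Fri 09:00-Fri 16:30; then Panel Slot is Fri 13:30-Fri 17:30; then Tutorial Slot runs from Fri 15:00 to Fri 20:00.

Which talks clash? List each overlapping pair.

Sorted by start: Workshop Talk, Panel Talk, Demo Discussion, Plenary Track, Sponsor Address, Poster Block, Panel Slot, Tutorial Slot.
Panel Talk starts after Workshop Talk ends — done with Workshop Talk.
Demo Discussion starts before Panel Talk ends → Panel Talk and Demo Discussion overlap.
Plenary Track starts after Panel Talk ends — done with Panel Talk.
Plenary Track starts after Demo Discussion ends — done with Demo Discussion.
Sponsor Address starts before Plenary Track ends → Plenary Track and Sponsor Address overlap.
Poster Block starts after Plenary Track ends — done with Plenary Track.
Poster Block starts after Sponsor Address ends — done with Sponsor Address.
Panel Slot starts before Poster Block ends → Poster Block and Panel Slot overlap.
Tutorial Slot starts before Poster Block ends → Poster Block and Tutorial Slot overlap.
Tutorial Slot starts before Panel Slot ends → Panel Slot and Tutorial Slot overlap.

Demo Discussion & Panel Talk, Panel Slot & Poster Block, Panel Slot & Tutorial Slot, Plenary Track & Sponsor Address, Poster Block & Tutorial Slot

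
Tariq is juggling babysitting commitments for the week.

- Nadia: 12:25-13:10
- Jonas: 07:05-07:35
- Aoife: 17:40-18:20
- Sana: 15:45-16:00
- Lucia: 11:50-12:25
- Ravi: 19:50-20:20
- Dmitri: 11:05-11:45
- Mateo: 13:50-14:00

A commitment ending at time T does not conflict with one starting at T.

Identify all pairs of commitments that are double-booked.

Sorted by start: Jonas, Dmitri, Lucia, Nadia, Mateo, Sana, Aoife, Ravi.
Dmitri starts after Jonas ends, so nothing later overlaps Jonas either.
Lucia starts after Dmitri ends, so nothing later overlaps Dmitri either.
Nadia starts exactly when Lucia ends (back-to-back, no overlap), so nothing later overlaps Lucia either.
Mateo starts after Nadia ends, so nothing later overlaps Nadia either.
Sana starts after Mateo ends, so nothing later overlaps Mateo either.
Aoife starts after Sana ends, so nothing later overlaps Sana either.
Ravi starts after Aoife ends.

no conflicts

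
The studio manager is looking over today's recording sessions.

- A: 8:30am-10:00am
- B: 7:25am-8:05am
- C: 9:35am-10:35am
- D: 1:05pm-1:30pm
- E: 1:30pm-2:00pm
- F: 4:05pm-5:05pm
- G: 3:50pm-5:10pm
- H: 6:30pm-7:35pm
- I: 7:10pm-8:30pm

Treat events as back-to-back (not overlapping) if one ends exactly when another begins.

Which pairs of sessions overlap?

A & C, F & G, H & I

Sorted by start: B, A, C, D, E, G, F, H, I.
A starts after B ends; B is clear from here.
C starts before A ends → A and C overlap.
D starts after A ends; A is clear from here.
D starts after C ends; C is clear from here.
E starts exactly when D ends (back-to-back, no overlap); D is clear from here.
G starts after E ends; E is clear from here.
F starts before G ends → G and F overlap.
H starts after G ends; G is clear from here.
H starts after F ends; F is clear from here.
I starts before H ends → H and I overlap.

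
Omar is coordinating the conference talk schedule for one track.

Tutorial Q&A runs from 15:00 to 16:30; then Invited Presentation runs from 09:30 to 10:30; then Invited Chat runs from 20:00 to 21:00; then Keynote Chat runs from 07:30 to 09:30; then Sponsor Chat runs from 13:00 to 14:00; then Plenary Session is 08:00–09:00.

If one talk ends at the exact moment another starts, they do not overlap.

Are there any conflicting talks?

Yes

Sorted by start: Keynote Chat, Plenary Session, Invited Presentation, Sponsor Chat, Tutorial Q&A, Invited Chat.
Plenary Session starts before Keynote Chat ends → Keynote Chat and Plenary Session overlap.
That's a conflict, so the schedule is not conflict-free.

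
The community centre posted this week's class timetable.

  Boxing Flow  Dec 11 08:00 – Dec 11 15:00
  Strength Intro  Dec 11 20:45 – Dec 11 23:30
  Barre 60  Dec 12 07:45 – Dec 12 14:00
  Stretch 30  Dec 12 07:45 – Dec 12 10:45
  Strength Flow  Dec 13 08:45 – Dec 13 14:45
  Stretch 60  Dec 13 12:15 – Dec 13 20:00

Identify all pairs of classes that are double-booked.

Check each pair: they overlap iff neither finishes before the other starts.
Sorted by start: Boxing Flow, Strength Intro, Barre 60, Stretch 30, Strength Flow, Stretch 60.
Strength Intro starts after Boxing Flow ends, so Boxing Flow has no further overlaps.
Barre 60 starts after Strength Intro ends, so Strength Intro has no further overlaps.
Stretch 30 starts before Barre 60 ends → Barre 60 and Stretch 30 overlap.
Strength Flow starts after Barre 60 ends, so Barre 60 has no further overlaps.
Strength Flow starts after Stretch 30 ends, so Stretch 30 has no further overlaps.
Stretch 60 starts before Strength Flow ends → Strength Flow and Stretch 60 overlap.

Barre 60 & Stretch 30, Strength Flow & Stretch 60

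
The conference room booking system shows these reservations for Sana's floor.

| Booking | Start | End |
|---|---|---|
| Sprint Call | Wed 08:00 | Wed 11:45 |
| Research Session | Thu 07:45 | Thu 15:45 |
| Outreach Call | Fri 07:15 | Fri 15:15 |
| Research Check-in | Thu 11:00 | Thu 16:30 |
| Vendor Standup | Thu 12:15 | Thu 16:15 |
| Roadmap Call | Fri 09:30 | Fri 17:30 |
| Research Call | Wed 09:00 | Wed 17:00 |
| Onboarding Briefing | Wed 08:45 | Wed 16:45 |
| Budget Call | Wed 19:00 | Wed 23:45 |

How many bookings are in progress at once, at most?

3

Sort all start/end points and keep a running count:
Wed 08:00 start Sprint Call → 1
Wed 08:45 start Onboarding Briefing → 2
Wed 09:00 start Research Call → 3
Wed 11:45 end Sprint Call → 2
Wed 16:45 end Onboarding Briefing → 1
Wed 17:00 end Research Call → 0
Wed 19:00 start Budget Call → 1
Wed 23:45 end Budget Call → 0
Thu 07:45 start Research Session → 1
Thu 11:00 start Research Check-in → 2
Thu 12:15 start Vendor Standup → 3
Thu 15:45 end Research Session → 2
Thu 16:15 end Vendor Standup → 1
Thu 16:30 end Research Check-in → 0
Fri 07:15 start Outreach Call → 1
Fri 09:30 start Roadmap Call → 2
Fri 15:15 end Outreach Call → 1
Fri 17:30 end Roadmap Call → 0
Peak is 3, at Wed 09:00 (Onboarding Briefing, Research Call, Sprint Call).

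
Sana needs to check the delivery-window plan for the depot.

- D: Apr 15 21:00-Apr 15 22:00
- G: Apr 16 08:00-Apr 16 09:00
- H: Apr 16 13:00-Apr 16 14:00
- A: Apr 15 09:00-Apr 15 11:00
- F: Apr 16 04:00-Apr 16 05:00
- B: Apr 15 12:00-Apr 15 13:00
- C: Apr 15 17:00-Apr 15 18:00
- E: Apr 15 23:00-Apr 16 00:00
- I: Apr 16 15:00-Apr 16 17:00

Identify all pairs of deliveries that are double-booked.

Sorted by start: A, B, C, D, E, F, G, H, I.
B starts after A ends — done with A.
C starts after B ends — done with B.
D starts after C ends — done with C.
E starts after D ends — done with D.
F starts after E ends — done with E.
G starts after F ends — done with F.
H starts after G ends — done with G.
I starts after H ends.

no overlapping pairs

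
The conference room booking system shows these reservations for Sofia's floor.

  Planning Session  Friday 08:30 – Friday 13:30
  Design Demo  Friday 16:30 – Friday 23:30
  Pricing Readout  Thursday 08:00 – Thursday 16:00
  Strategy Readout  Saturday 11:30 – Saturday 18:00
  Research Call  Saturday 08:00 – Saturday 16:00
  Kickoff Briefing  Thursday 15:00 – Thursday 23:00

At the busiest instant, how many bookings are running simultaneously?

Sort all start/end points and keep a running count:
Thursday 08:00 start Pricing Readout → 1
Thursday 15:00 start Kickoff Briefing → 2
Thursday 16:00 end Pricing Readout → 1
Thursday 23:00 end Kickoff Briefing → 0
Friday 08:30 start Planning Session → 1
Friday 13:30 end Planning Session → 0
Friday 16:30 start Design Demo → 1
Friday 23:30 end Design Demo → 0
Saturday 08:00 start Research Call → 1
Saturday 11:30 start Strategy Readout → 2
Saturday 16:00 end Research Call → 1
Saturday 18:00 end Strategy Readout → 0
Peak is 2, at Thursday 15:00 (Kickoff Briefing, Pricing Readout).

2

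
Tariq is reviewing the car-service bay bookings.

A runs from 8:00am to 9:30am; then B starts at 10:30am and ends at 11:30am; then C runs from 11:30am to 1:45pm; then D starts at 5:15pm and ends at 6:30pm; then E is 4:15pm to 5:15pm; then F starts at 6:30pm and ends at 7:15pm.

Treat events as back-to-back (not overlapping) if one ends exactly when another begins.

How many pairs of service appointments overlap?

0

Two intervals overlap when each starts before the other ends.
Sorted by start: A, B, C, E, D, F.
B starts after A ends, so A has no further overlaps.
C starts exactly when B ends (back-to-back, no overlap), so B has no further overlaps.
E starts after C ends, so C has no further overlaps.
D starts exactly when E ends (back-to-back, no overlap), so E has no further overlaps.
F starts exactly when D ends (back-to-back, no overlap).
No pair overlaps.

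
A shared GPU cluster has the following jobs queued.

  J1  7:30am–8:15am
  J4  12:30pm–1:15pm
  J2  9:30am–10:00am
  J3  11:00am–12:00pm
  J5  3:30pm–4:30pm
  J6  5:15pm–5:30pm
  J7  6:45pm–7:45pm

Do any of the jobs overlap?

Sorted by start: J1, J2, J3, J4, J5, J6, J7.
J2 starts after J1 ends, so nothing later overlaps J1 either.
J3 starts after J2 ends, so nothing later overlaps J2 either.
J4 starts after J3 ends, so nothing later overlaps J3 either.
J5 starts after J4 ends, so nothing later overlaps J4 either.
J6 starts after J5 ends, so nothing later overlaps J5 either.
J7 starts after J6 ends.
Every pair is clear; the schedule has no overlaps.

No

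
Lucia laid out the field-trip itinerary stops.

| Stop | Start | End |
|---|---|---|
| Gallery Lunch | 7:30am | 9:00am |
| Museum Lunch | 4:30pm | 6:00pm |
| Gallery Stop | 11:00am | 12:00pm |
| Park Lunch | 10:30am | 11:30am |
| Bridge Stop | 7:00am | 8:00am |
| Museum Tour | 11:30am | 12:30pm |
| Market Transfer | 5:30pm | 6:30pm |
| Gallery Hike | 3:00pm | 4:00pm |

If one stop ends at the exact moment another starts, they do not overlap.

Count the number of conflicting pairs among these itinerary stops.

Sorted by start: Bridge Stop, Gallery Lunch, Park Lunch, Gallery Stop, Museum Tour, Gallery Hike, Museum Lunch, Market Transfer.
Gallery Lunch starts before Bridge Stop ends → Bridge Stop and Gallery Lunch overlap.
Park Lunch starts after Bridge Stop ends, so nothing later overlaps Bridge Stop either.
Park Lunch starts after Gallery Lunch ends, so nothing later overlaps Gallery Lunch either.
Gallery Stop starts before Park Lunch ends → Park Lunch and Gallery Stop overlap.
Museum Tour starts exactly when Park Lunch ends (back-to-back, no overlap), so nothing later overlaps Park Lunch either.
Museum Tour starts before Gallery Stop ends → Gallery Stop and Museum Tour overlap.
Gallery Hike starts after Gallery Stop ends, so nothing later overlaps Gallery Stop either.
Gallery Hike starts after Museum Tour ends, so nothing later overlaps Museum Tour either.
Museum Lunch starts after Gallery Hike ends, so nothing later overlaps Gallery Hike either.
Market Transfer starts before Museum Lunch ends → Museum Lunch and Market Transfer overlap.
Overlapping pairs: Bridge Stop & Gallery Lunch, Gallery Stop & Museum Tour, Gallery Stop & Park Lunch, Market Transfer & Museum Lunch — 4 in total.

4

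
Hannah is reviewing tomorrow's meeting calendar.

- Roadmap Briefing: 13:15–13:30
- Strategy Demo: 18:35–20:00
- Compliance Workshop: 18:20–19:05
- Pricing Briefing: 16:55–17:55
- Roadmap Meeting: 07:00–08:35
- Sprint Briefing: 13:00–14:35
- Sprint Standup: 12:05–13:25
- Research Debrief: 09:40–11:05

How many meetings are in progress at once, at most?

3

Walk through starts and ends in time order (an end at T is processed before a start at T):
07:00 start Roadmap Meeting → 1
08:35 end Roadmap Meeting → 0
09:40 start Research Debrief → 1
11:05 end Research Debrief → 0
12:05 start Sprint Standup → 1
13:00 start Sprint Briefing → 2
13:15 start Roadmap Briefing → 3
13:25 end Sprint Standup → 2
13:30 end Roadmap Briefing → 1
14:35 end Sprint Briefing → 0
16:55 start Pricing Briefing → 1
17:55 end Pricing Briefing → 0
18:20 start Compliance Workshop → 1
18:35 start Strategy Demo → 2
19:05 end Compliance Workshop → 1
20:00 end Strategy Demo → 0
Peak is 3, at 13:15 (Roadmap Briefing, Sprint Briefing, Sprint Standup).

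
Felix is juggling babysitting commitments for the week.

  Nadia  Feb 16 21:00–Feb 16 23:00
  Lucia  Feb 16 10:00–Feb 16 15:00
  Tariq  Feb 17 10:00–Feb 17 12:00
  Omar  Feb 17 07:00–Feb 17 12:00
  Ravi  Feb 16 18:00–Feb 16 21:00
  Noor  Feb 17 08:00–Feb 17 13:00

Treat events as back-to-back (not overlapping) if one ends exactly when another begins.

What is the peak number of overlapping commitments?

Sort all start/end points and keep a running count:
Feb 16 10:00 start Lucia → 1
Feb 16 15:00 end Lucia → 0
Feb 16 18:00 start Ravi → 1
Feb 16 21:00 end Ravi → 0
Feb 16 21:00 start Nadia → 1
Feb 16 23:00 end Nadia → 0
Feb 17 07:00 start Omar → 1
Feb 17 08:00 start Noor → 2
Feb 17 10:00 start Tariq → 3
Feb 17 12:00 end Omar → 2
Feb 17 12:00 end Tariq → 1
Feb 17 13:00 end Noor → 0
Peak is 3, at Feb 17 10:00 (Noor, Omar, Tariq).

3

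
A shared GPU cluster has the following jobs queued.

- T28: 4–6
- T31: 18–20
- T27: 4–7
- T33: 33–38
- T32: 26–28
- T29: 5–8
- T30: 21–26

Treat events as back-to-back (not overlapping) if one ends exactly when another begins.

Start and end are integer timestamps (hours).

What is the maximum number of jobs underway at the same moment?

Sweep the timeline, counting +1 at each start and −1 at each end (ends before starts at a tie):
4 start T27 → 1
4 start T28 → 2
5 start T29 → 3
6 end T28 → 2
7 end T27 → 1
8 end T29 → 0
18 start T31 → 1
20 end T31 → 0
21 start T30 → 1
26 end T30 → 0
26 start T32 → 1
28 end T32 → 0
33 start T33 → 1
38 end T33 → 0
Peak is 3, at 5 (T27, T28, T29).

3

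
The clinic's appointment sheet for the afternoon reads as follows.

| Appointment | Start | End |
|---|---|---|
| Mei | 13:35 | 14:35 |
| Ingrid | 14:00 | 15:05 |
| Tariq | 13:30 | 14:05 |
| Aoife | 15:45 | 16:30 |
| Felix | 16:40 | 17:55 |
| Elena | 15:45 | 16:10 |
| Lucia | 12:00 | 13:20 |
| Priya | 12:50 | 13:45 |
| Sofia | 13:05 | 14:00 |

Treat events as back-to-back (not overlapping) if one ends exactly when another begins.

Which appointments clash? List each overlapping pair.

Aoife & Elena, Ingrid & Mei, Ingrid & Tariq, Lucia & Priya, Lucia & Sofia, Mei & Priya, Mei & Sofia, Mei & Tariq, Priya & Sofia, Priya & Tariq, Sofia & Tariq

Sorted by start: Lucia, Priya, Sofia, Tariq, Mei, Ingrid, Aoife, Elena, Felix.
Priya starts before Lucia ends → Lucia and Priya overlap.
Sofia starts before Lucia ends → Lucia and Sofia overlap.
Tariq starts after Lucia ends — done with Lucia.
Sofia starts before Priya ends → Priya and Sofia overlap.
Tariq starts before Priya ends → Priya and Tariq overlap.
Mei starts before Priya ends → Priya and Mei overlap.
Ingrid starts after Priya ends — done with Priya.
Tariq starts before Sofia ends → Sofia and Tariq overlap.
Mei starts before Sofia ends → Sofia and Mei overlap.
Ingrid starts exactly when Sofia ends (back-to-back, no overlap) — done with Sofia.
Mei starts before Tariq ends → Tariq and Mei overlap.
Ingrid starts before Tariq ends → Tariq and Ingrid overlap.
Aoife starts after Tariq ends — done with Tariq.
Ingrid starts before Mei ends → Mei and Ingrid overlap.
Aoife starts after Mei ends — done with Mei.
Aoife starts after Ingrid ends — done with Ingrid.
Elena starts before Aoife ends → Aoife and Elena overlap.
Felix starts after Aoife ends.
Felix starts after Elena ends.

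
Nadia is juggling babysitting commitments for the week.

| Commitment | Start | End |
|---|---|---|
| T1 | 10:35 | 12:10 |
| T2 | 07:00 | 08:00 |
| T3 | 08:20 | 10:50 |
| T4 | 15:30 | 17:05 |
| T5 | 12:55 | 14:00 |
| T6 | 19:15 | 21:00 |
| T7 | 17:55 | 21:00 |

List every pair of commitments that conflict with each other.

T1 & T3, T6 & T7

Sorted by start: T2, T3, T1, T5, T4, T7, T6.
T3 starts after T2 ends, so T2 has no further overlaps.
T1 starts before T3 ends → T3 and T1 overlap.
T5 starts after T3 ends, so T3 has no further overlaps.
T5 starts after T1 ends, so T1 has no further overlaps.
T4 starts after T5 ends, so T5 has no further overlaps.
T7 starts after T4 ends, so T4 has no further overlaps.
T6 starts before T7 ends → T7 and T6 overlap.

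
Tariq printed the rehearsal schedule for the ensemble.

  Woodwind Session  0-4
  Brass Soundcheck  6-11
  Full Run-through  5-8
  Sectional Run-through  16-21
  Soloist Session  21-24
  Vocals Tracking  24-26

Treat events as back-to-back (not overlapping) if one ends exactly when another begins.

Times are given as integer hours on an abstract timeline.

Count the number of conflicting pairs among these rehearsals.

Sorted by start: Woodwind Session, Full Run-through, Brass Soundcheck, Sectional Run-through, Soloist Session, Vocals Tracking.
Full Run-through starts after Woodwind Session ends — done with Woodwind Session.
Brass Soundcheck starts before Full Run-through ends → Full Run-through and Brass Soundcheck overlap.
Sectional Run-through starts after Full Run-through ends — done with Full Run-through.
Sectional Run-through starts after Brass Soundcheck ends — done with Brass Soundcheck.
Soloist Session starts exactly when Sectional Run-through ends (back-to-back, no overlap) — done with Sectional Run-through.
Vocals Tracking starts exactly when Soloist Session ends (back-to-back, no overlap).
Overlapping pairs: Brass Soundcheck & Full Run-through — 1 in total.

1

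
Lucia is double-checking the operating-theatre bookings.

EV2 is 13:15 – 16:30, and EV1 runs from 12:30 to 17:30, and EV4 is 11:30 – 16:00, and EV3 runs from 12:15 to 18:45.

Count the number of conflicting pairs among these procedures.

Sorted by start: EV4, EV3, EV1, EV2.
EV3 starts before EV4 ends → EV4 and EV3 overlap.
EV1 starts before EV4 ends → EV4 and EV1 overlap.
EV2 starts before EV4 ends → EV4 and EV2 overlap.
EV1 starts before EV3 ends → EV3 and EV1 overlap.
EV2 starts before EV3 ends → EV3 and EV2 overlap.
EV2 starts before EV1 ends → EV1 and EV2 overlap.
Overlapping pairs: EV1 & EV2, EV1 & EV3, EV1 & EV4, EV2 & EV3, EV2 & EV4, EV3 & EV4 — 6 in total.

6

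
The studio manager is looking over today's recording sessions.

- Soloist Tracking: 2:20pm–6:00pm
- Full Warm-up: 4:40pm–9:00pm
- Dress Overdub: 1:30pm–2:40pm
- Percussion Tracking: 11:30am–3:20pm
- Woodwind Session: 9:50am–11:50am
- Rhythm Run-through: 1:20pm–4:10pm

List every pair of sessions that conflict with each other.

Dress Overdub & Percussion Tracking, Dress Overdub & Rhythm Run-through, Dress Overdub & Soloist Tracking, Full Warm-up & Soloist Tracking, Percussion Tracking & Rhythm Run-through, Percussion Tracking & Soloist Tracking, Percussion Tracking & Woodwind Session, Rhythm Run-through & Soloist Tracking

Sorted by start: Woodwind Session, Percussion Tracking, Rhythm Run-through, Dress Overdub, Soloist Tracking, Full Warm-up.
Percussion Tracking starts before Woodwind Session ends → Woodwind Session and Percussion Tracking overlap.
Rhythm Run-through starts after Woodwind Session ends, so Woodwind Session has no further overlaps.
Rhythm Run-through starts before Percussion Tracking ends → Percussion Tracking and Rhythm Run-through overlap.
Dress Overdub starts before Percussion Tracking ends → Percussion Tracking and Dress Overdub overlap.
Soloist Tracking starts before Percussion Tracking ends → Percussion Tracking and Soloist Tracking overlap.
Full Warm-up starts after Percussion Tracking ends.
Dress Overdub starts before Rhythm Run-through ends → Rhythm Run-through and Dress Overdub overlap.
Soloist Tracking starts before Rhythm Run-through ends → Rhythm Run-through and Soloist Tracking overlap.
Full Warm-up starts after Rhythm Run-through ends.
Soloist Tracking starts before Dress Overdub ends → Dress Overdub and Soloist Tracking overlap.
Full Warm-up starts after Dress Overdub ends.
Full Warm-up starts before Soloist Tracking ends → Soloist Tracking and Full Warm-up overlap.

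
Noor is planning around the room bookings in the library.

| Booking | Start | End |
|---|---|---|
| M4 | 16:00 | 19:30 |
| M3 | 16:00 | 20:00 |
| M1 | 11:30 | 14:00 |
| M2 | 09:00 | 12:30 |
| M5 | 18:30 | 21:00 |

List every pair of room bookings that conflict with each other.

M1 & M2, M3 & M4, M3 & M5, M4 & M5

Check each pair: they overlap iff neither finishes before the other starts.
Sorted by start: M2, M1, M3, M4, M5.
M1 starts before M2 ends → M2 and M1 overlap.
M3 starts after M2 ends, so nothing later overlaps M2 either.
M3 starts after M1 ends, so nothing later overlaps M1 either.
M4 starts before M3 ends → M3 and M4 overlap.
M5 starts before M3 ends → M3 and M5 overlap.
M5 starts before M4 ends → M4 and M5 overlap.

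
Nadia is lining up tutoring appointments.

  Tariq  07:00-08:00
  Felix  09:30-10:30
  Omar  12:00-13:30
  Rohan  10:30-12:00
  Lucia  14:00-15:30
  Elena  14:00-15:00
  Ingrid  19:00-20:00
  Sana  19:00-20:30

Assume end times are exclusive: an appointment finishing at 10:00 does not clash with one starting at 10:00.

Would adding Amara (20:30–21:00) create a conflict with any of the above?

Tariq: ends 08:00 at or before Amara starts 20:30 → clear.
Felix: ends 10:30 at or before Amara starts 20:30 → clear.
Rohan: ends 12:00 at or before Amara starts 20:30 → clear.
Omar: ends 13:30 at or before Amara starts 20:30 → clear.
Lucia: ends 15:30 at or before Amara starts 20:30 → clear.
Elena: ends 15:00 at or before Amara starts 20:30 → clear.
Ingrid: ends 20:00 at or before Amara starts 20:30 → clear.
Sana: ends 20:30 at or before Amara starts 20:30 → clear.

No — it doesn't clash with anything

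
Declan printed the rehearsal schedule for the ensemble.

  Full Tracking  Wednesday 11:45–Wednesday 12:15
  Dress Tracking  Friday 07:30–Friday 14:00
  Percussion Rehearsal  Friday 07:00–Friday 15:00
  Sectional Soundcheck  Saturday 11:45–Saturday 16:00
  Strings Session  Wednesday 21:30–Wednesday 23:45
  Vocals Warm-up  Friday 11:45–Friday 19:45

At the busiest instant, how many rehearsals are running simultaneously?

3

Sort all start/end points and keep a running count:
Wednesday 11:45 start Full Tracking → 1
Wednesday 12:15 end Full Tracking → 0
Wednesday 21:30 start Strings Session → 1
Wednesday 23:45 end Strings Session → 0
Friday 07:00 start Percussion Rehearsal → 1
Friday 07:30 start Dress Tracking → 2
Friday 11:45 start Vocals Warm-up → 3
Friday 14:00 end Dress Tracking → 2
Friday 15:00 end Percussion Rehearsal → 1
Friday 19:45 end Vocals Warm-up → 0
Saturday 11:45 start Sectional Soundcheck → 1
Saturday 16:00 end Sectional Soundcheck → 0
Peak is 3, at Friday 11:45 (Dress Tracking, Percussion Rehearsal, Vocals Warm-up).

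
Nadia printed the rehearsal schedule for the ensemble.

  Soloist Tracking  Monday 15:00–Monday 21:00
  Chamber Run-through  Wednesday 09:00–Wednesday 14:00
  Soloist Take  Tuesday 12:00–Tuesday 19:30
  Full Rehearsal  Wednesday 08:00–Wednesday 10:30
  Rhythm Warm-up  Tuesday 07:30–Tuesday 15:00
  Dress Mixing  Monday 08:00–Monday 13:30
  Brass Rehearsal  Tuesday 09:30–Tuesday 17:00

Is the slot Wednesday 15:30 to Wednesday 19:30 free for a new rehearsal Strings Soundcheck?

Yes — the slot is free

Dress Mixing: ends Monday 13:30 at or before Strings Soundcheck starts Wednesday 15:30 → clear.
Soloist Tracking: ends Monday 21:00 at or before Strings Soundcheck starts Wednesday 15:30 → clear.
Rhythm Warm-up: ends Tuesday 15:00 at or before Strings Soundcheck starts Wednesday 15:30 → clear.
Brass Rehearsal: ends Tuesday 17:00 at or before Strings Soundcheck starts Wednesday 15:30 → clear.
Soloist Take: ends Tuesday 19:30 at or before Strings Soundcheck starts Wednesday 15:30 → clear.
Full Rehearsal: ends Wednesday 10:30 at or before Strings Soundcheck starts Wednesday 15:30 → clear.
Chamber Run-through: ends Wednesday 14:00 at or before Strings Soundcheck starts Wednesday 15:30 → clear.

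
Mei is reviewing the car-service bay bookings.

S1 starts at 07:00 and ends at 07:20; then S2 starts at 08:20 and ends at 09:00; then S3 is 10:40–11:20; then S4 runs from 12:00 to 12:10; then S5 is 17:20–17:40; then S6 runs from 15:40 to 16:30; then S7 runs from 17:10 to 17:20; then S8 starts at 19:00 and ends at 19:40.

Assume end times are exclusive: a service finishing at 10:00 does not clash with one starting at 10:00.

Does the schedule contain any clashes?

Two intervals overlap when each starts before the other ends.
Sorted by start: S1, S2, S3, S4, S6, S7, S5, S8.
S2 starts after S1 ends, so S1 has no further overlaps.
S3 starts after S2 ends, so S2 has no further overlaps.
S4 starts after S3 ends, so S3 has no further overlaps.
S6 starts after S4 ends, so S4 has no further overlaps.
S7 starts after S6 ends, so S6 has no further overlaps.
S5 starts exactly when S7 ends (back-to-back, no overlap), so S7 has no further overlaps.
S8 starts after S5 ends.
Every pair is clear; the schedule has no overlaps.

No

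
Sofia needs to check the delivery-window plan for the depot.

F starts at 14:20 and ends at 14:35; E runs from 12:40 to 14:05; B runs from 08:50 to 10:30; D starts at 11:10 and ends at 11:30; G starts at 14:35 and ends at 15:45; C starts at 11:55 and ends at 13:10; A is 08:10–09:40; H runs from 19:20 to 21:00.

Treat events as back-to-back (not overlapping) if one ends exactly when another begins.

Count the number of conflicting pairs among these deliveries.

Sorted by start: A, B, D, C, E, F, G, H.
B starts before A ends → A and B overlap.
D starts after A ends, so nothing later overlaps A either.
D starts after B ends, so nothing later overlaps B either.
C starts after D ends, so nothing later overlaps D either.
E starts before C ends → C and E overlap.
F starts after C ends, so nothing later overlaps C either.
F starts after E ends, so nothing later overlaps E either.
G starts exactly when F ends (back-to-back, no overlap), so nothing later overlaps F either.
H starts after G ends.
Overlapping pairs: A & B, C & E — 2 in total.

2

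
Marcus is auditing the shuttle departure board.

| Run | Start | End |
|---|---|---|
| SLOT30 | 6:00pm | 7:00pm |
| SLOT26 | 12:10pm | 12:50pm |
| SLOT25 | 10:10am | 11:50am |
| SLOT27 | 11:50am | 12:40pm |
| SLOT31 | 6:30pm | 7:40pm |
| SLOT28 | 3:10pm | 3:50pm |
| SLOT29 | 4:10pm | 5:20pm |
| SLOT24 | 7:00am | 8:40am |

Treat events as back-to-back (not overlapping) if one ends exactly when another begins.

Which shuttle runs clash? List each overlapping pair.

Two intervals overlap when each starts before the other ends.
Sorted by start: SLOT24, SLOT25, SLOT27, SLOT26, SLOT28, SLOT29, SLOT30, SLOT31.
SLOT25 starts after SLOT24 ends; SLOT24 is clear from here.
SLOT27 starts exactly when SLOT25 ends (back-to-back, no overlap); SLOT25 is clear from here.
SLOT26 starts before SLOT27 ends → SLOT27 and SLOT26 overlap.
SLOT28 starts after SLOT27 ends; SLOT27 is clear from here.
SLOT28 starts after SLOT26 ends; SLOT26 is clear from here.
SLOT29 starts after SLOT28 ends; SLOT28 is clear from here.
SLOT30 starts after SLOT29 ends; SLOT29 is clear from here.
SLOT31 starts before SLOT30 ends → SLOT30 and SLOT31 overlap.

SLOT26 & SLOT27, SLOT30 & SLOT31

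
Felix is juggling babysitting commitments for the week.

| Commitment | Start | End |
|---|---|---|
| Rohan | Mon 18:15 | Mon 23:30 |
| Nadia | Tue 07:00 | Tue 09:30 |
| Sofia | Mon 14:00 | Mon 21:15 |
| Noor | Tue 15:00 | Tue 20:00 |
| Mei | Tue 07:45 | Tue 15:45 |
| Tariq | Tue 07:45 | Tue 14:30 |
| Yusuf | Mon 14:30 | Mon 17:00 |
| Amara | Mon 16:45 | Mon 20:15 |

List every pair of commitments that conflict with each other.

Two intervals overlap when each starts before the other ends.
Sorted by start: Sofia, Yusuf, Amara, Rohan, Nadia, Tariq, Mei, Noor.
Yusuf starts before Sofia ends → Sofia and Yusuf overlap.
Amara starts before Sofia ends → Sofia and Amara overlap.
Rohan starts before Sofia ends → Sofia and Rohan overlap.
Nadia starts after Sofia ends — done with Sofia.
Amara starts before Yusuf ends → Yusuf and Amara overlap.
Rohan starts after Yusuf ends — done with Yusuf.
Rohan starts before Amara ends → Amara and Rohan overlap.
Nadia starts after Amara ends — done with Amara.
Nadia starts after Rohan ends — done with Rohan.
Tariq starts before Nadia ends → Nadia and Tariq overlap.
Mei starts before Nadia ends → Nadia and Mei overlap.
Noor starts after Nadia ends.
Mei starts before Tariq ends → Tariq and Mei overlap.
Noor starts after Tariq ends.
Noor starts before Mei ends → Mei and Noor overlap.

Amara & Rohan, Amara & Sofia, Amara & Yusuf, Mei & Nadia, Mei & Noor, Mei & Tariq, Nadia & Tariq, Rohan & Sofia, Sofia & Yusuf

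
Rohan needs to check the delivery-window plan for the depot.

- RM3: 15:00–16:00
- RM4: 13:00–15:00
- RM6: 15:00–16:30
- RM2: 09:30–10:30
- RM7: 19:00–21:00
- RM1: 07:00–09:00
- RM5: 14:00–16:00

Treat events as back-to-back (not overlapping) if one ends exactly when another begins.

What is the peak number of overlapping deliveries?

Sweep the timeline, counting +1 at each start and −1 at each end (ends before starts at a tie):
07:00 start RM1 → 1
09:00 end RM1 → 0
09:30 start RM2 → 1
10:30 end RM2 → 0
13:00 start RM4 → 1
14:00 start RM5 → 2
15:00 end RM4 → 1
15:00 start RM3 → 2
15:00 start RM6 → 3
16:00 end RM3 → 2
16:00 end RM5 → 1
16:30 end RM6 → 0
19:00 start RM7 → 1
21:00 end RM7 → 0
Peak is 3, at 15:00 (RM3, RM5, RM6).

3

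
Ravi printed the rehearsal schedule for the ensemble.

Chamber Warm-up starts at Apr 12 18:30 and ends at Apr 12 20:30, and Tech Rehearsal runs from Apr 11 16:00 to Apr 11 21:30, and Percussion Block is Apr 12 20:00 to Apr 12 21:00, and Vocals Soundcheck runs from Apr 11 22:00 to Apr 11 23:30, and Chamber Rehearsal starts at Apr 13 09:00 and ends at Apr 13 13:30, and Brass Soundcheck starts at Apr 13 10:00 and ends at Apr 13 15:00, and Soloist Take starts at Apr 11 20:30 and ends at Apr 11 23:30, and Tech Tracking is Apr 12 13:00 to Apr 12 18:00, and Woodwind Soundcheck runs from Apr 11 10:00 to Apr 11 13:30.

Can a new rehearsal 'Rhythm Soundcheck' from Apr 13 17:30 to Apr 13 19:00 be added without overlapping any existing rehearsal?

Woodwind Soundcheck: ends Apr 11 13:30 at or before Rhythm Soundcheck starts Apr 13 17:30 → clear.
Tech Rehearsal: ends Apr 11 21:30 at or before Rhythm Soundcheck starts Apr 13 17:30 → clear.
Soloist Take: ends Apr 11 23:30 at or before Rhythm Soundcheck starts Apr 13 17:30 → clear.
Vocals Soundcheck: ends Apr 11 23:30 at or before Rhythm Soundcheck starts Apr 13 17:30 → clear.
Tech Tracking: ends Apr 12 18:00 at or before Rhythm Soundcheck starts Apr 13 17:30 → clear.
Chamber Warm-up: ends Apr 12 20:30 at or before Rhythm Soundcheck starts Apr 13 17:30 → clear.
Percussion Block: ends Apr 12 21:00 at or before Rhythm Soundcheck starts Apr 13 17:30 → clear.
Chamber Rehearsal: ends Apr 13 13:30 at or before Rhythm Soundcheck starts Apr 13 17:30 → clear.
Brass Soundcheck: ends Apr 13 15:00 at or before Rhythm Soundcheck starts Apr 13 17:30 → clear.

Yes — the slot is free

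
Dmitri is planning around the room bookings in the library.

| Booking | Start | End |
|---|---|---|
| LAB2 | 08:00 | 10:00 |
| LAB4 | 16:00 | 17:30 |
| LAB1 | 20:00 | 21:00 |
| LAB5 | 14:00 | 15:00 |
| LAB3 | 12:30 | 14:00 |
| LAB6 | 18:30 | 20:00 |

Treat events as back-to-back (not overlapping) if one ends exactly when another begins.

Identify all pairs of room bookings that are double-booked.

Sorted by start: LAB2, LAB3, LAB5, LAB4, LAB6, LAB1.
LAB3 starts after LAB2 ends, so nothing later overlaps LAB2 either.
LAB5 starts exactly when LAB3 ends (back-to-back, no overlap), so nothing later overlaps LAB3 either.
LAB4 starts after LAB5 ends, so nothing later overlaps LAB5 either.
LAB6 starts after LAB4 ends, so nothing later overlaps LAB4 either.
LAB1 starts exactly when LAB6 ends (back-to-back, no overlap).

no overlapping pairs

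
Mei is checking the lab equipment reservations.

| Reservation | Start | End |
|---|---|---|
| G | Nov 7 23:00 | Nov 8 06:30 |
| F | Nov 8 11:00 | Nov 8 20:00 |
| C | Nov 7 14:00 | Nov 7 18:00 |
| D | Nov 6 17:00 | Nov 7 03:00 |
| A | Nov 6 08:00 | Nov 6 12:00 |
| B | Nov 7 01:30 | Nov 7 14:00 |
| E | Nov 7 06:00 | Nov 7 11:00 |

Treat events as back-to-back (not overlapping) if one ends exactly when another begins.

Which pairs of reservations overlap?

Sorted by start: A, D, B, E, C, G, F.
D starts after A ends; A is clear from here.
B starts before D ends → D and B overlap.
E starts after D ends; D is clear from here.
E starts before B ends → B and E overlap.
C starts exactly when B ends (back-to-back, no overlap); B is clear from here.
C starts after E ends; E is clear from here.
G starts after C ends; C is clear from here.
F starts after G ends.

B & D, B & E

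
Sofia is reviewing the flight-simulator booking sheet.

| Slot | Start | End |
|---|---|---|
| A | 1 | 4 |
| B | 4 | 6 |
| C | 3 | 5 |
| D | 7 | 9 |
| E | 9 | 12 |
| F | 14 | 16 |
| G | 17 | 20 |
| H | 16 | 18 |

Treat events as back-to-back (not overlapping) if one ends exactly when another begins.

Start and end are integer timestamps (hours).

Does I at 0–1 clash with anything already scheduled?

A: starts 1 at or after I ends 1 → clear.
C: starts 3 at or after I ends 1 → clear.
B: starts 4 at or after I ends 1 → clear.
D: starts 7 at or after I ends 1 → clear.
E: starts 9 at or after I ends 1 → clear.
F: starts 14 at or after I ends 1 → clear.
H: starts 16 at or after I ends 1 → clear.
G: starts 17 at or after I ends 1 → clear.

No — it doesn't clash with anything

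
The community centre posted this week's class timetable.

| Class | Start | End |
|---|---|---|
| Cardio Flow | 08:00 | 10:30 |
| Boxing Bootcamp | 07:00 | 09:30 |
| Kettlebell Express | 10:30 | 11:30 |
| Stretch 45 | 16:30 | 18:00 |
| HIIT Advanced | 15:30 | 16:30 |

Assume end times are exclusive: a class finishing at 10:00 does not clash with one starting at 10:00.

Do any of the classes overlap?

Sorted by start: Boxing Bootcamp, Cardio Flow, Kettlebell Express, HIIT Advanced, Stretch 45.
Cardio Flow starts before Boxing Bootcamp ends → Boxing Bootcamp and Cardio Flow overlap.
That's a conflict, so the schedule is not conflict-free.

Yes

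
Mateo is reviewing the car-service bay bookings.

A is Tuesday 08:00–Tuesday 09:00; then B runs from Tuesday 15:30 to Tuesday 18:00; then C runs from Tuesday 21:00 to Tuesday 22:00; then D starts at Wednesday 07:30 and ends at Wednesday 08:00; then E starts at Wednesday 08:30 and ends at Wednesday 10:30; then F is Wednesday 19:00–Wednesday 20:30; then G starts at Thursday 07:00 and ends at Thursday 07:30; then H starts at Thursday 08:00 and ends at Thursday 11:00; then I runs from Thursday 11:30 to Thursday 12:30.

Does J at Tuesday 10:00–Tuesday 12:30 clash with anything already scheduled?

No — it doesn't clash with anything

A: ends Tuesday 09:00 at or before J starts Tuesday 10:00 → clear.
B: starts Tuesday 15:30 at or after J ends Tuesday 12:30 → clear.
C: starts Tuesday 21:00 at or after J ends Tuesday 12:30 → clear.
D: starts Wednesday 07:30 at or after J ends Tuesday 12:30 → clear.
E: starts Wednesday 08:30 at or after J ends Tuesday 12:30 → clear.
F: starts Wednesday 19:00 at or after J ends Tuesday 12:30 → clear.
G: starts Thursday 07:00 at or after J ends Tuesday 12:30 → clear.
H: starts Thursday 08:00 at or after J ends Tuesday 12:30 → clear.
I: starts Thursday 11:30 at or after J ends Tuesday 12:30 → clear.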